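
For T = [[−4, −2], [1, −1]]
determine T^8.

tr T = −5 and det T = 6, so the characteristic polynomial is λ² − (−5)λ + (6) with roots −3 and −2.
Eigenvectors give P = [[2, −1], [−1, 1]] with P⁻¹ = [[1, 1], [1, 2]], and T = P·diag(−3, −2)·P⁻¹.
Then T^8 = P·diag(6561, 256)·P⁻¹ = [[13122, −256], [−6561, 256]] · [[1, 1], [1, 2]] = [[12866, 12610], [−6305, −6049]].

[[12866, 12610], [−6305, −6049]]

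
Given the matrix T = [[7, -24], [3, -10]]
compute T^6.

tr T = -3 and det T = 2, so the characteristic polynomial is λ² − (-3)λ + (2) with roots -1 and -2.
Eigenvectors give P = [[3, -8], [1, -3]] with P⁻¹ = [[3, -8], [1, -3]], and T = P·diag(-1, -2)·P⁻¹.
Then T^6 = P·diag(1, 64)·P⁻¹ = [[3, -512], [1, -192]] · [[3, -8], [1, -3]] = [[-503, 1512], [-189, 568]].

[[-503, 1512], [-189, 568]]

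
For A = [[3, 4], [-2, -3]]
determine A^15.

A² = I (check: tr A = 0 and det A = -1), so A^15 = A since 15 is odd.

[[3, 4], [-2, -3]]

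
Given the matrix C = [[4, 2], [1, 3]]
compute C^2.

[[18, 14], [7, 11]]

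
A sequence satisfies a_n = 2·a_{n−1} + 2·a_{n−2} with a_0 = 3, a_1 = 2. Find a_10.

28064

With companion matrix C = [[2, 2], [1, 0]], [a_n, a_{n−1}]ᵀ = C·[a_{n−1}, a_{n−2}]ᵀ, so [a_10, a_9]ᵀ = C^9·[a_1, a_0]ᵀ.
C^9 = [[6688, 4896], [2448, 1792]], giving [a_10, a_9]ᵀ = [[28064], [10272]].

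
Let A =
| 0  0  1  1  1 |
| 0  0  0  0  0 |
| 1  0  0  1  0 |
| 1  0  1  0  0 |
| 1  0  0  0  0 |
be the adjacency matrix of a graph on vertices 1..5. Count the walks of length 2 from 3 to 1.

1

The number of length-2 walks from vertex 3 to vertex 1 is entry (3,1) of A², where A is the adjacency matrix.
A² = [[3, 0, 1, 1, 0], [0, 0, 0, 0, 0], [1, 0, 2, 1, 1], [1, 0, 1, 2, 1], [0, 0, 1, 1, 1]]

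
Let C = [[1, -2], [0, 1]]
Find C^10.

C = I + N where N = [[0, -2], [0, 0]] is strictly upper-triangular, so N^2 = 0.
(I + N)^10 = I + 10·N = [[1, -20], [0, 1]].

[[1, -20], [0, 1]]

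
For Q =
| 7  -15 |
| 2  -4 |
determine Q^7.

tr Q = 3 and det Q = 2, so the characteristic polynomial is λ² − (3)λ + (2) with roots 1 and 2.
Eigenvectors give P = [[5, 3], [2, 1]] with P⁻¹ = [[-1, 3], [2, -5]], and Q = P·diag(1, 2)·P⁻¹.
Then Q^7 = P·diag(1, 128)·P⁻¹ = [[5, 384], [2, 128]] · [[-1, 3], [2, -5]] = [[763, -1905], [254, -634]].

[[763, -1905], [254, -634]]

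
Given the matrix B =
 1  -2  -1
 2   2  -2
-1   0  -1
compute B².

[[-2, -6, 4], [8, 0, -4], [0, 2, 2]]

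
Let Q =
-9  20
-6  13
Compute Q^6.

tr Q = 4 and det Q = 3, so the characteristic polynomial is λ² − (4)λ + (3) with roots 1 and 3.
Eigenvectors give P = [[2, -5], [1, -3]] with P⁻¹ = [[3, -5], [1, -2]], and Q = P·diag(1, 3)·P⁻¹.
Then Q^6 = P·diag(1, 729)·P⁻¹ = [[2, -3645], [1, -2187]] · [[3, -5], [1, -2]] = [[-3639, 7280], [-2184, 4369]].

[[-3639, 7280], [-2184, 4369]]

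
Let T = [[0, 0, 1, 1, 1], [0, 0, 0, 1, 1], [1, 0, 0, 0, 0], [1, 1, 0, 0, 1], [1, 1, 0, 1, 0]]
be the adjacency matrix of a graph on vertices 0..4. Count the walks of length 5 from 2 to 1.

The number of length-5 walks from vertex 2 to vertex 1 is entry (2,1) of T⁵, where T is the adjacency matrix.
T² = [[3, 2, 0, 1, 1], [2, 2, 0, 1, 1], [0, 0, 1, 1, 1], [1, 1, 1, 3, 2], [1, 1, 1, 2, 3]]
T³ = [[2, 2, 3, 6, 6], [2, 2, 2, 5, 5], [3, 2, 0, 1, 1], [6, 5, 1, 4, 5], [6, 5, 1, 5, 4]]
T⁴ = [[15, 12, 2, 10, 10], [12, 10, 2, 9, 9], [2, 2, 3, 6, 6], [10, 9, 6, 16, 15], [10, 9, 6, 15, 16]]
T⁵ = [[22, 20, 15, 37, 37], [20, 18, 12, 31, 31], [15, 12, 2, 10, 10], [37, 31, 10, 34, 35], [37, 31, 10, 35, 34]]

12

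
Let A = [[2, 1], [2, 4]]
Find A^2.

[[6, 6], [12, 18]]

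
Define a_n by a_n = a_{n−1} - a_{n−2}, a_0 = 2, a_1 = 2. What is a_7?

With companion matrix T = [[1, -1], [1, 0]], [a_n, a_{n−1}]ᵀ = T·[a_{n−1}, a_{n−2}]ᵀ, so [a_7, a_6]ᵀ = T^6·[a_1, a_0]ᵀ.
T^6 = [[1, 0], [0, 1]], giving [a_7, a_6]ᵀ = [[2], [2]].

2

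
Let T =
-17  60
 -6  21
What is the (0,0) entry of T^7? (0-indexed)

-19673

tr T = 4 and det T = 3, so the characteristic polynomial is λ² − (4)λ + (3) with roots 3 and 1.
Eigenvectors give P = [[3, 10], [1, 3]] with P⁻¹ = [[-3, 10], [1, -3]], and T = P·diag(3, 1)·P⁻¹.
Then T^7 = P·diag(2187, 1)·P⁻¹ = [[6561, 10], [2187, 3]] · [[-3, 10], [1, -3]] = [[-19673, 65580], [-6558, 21861]].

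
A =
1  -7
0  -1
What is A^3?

A² = I (check: tr A = 0 and det A = -1), so A^3 = A since 3 is odd.

[[1, -7], [0, -1]]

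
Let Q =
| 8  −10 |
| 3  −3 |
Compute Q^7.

tr Q = 5 and det Q = 6, so the characteristic polynomial is λ² − (5)λ + (6) with roots 2 and 3.
Eigenvectors give P = [[5, 2], [3, 1]] with P⁻¹ = [[−1, 2], [3, −5]], and Q = P·diag(2, 3)·P⁻¹.
Then Q^7 = P·diag(128, 2187)·P⁻¹ = [[640, 4374], [384, 2187]] · [[−1, 2], [3, −5]] = [[12482, −20590], [6177, −10167]].

[[12482, −20590], [6177, −10167]]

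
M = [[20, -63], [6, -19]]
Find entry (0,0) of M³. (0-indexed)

tr M = 1 and det M = -2, so the characteristic polynomial is λ² − (1)λ + (-2) with roots -1 and 2.
Eigenvectors give P = [[-3, 7], [-1, 2]] with P⁻¹ = [[2, -7], [1, -3]], and M = P·diag(-1, 2)·P⁻¹.
Then M³ = P·diag(-1, 8)·P⁻¹ = [[3, 56], [1, 16]] · [[2, -7], [1, -3]] = [[62, -189], [18, -55]].

62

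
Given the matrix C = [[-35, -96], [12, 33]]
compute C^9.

[[-177155, -472416], [59052, 157473]]

tr C = -2 and det C = -3, so the characteristic polynomial is λ² − (-2)λ + (-3) with roots 1 and -3.
Eigenvectors give P = [[8, -3], [-3, 1]] with P⁻¹ = [[-1, -3], [-3, -8]], and C = P·diag(1, -3)·P⁻¹.
Then C^9 = P·diag(1, -19683)·P⁻¹ = [[8, 59049], [-3, -19683]] · [[-1, -3], [-3, -8]] = [[-177155, -472416], [59052, 157473]].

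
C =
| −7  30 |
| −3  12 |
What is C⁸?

tr C = 5 and det C = 6, so the characteristic polynomial is λ² − (5)λ + (6) with roots 2 and 3.
Eigenvectors give P = [[10, 3], [3, 1]] with P⁻¹ = [[1, −3], [−3, 10]], and C = P·diag(2, 3)·P⁻¹.
Then C⁸ = P·diag(256, 6561)·P⁻¹ = [[2560, 19683], [768, 6561]] · [[1, −3], [−3, 10]] = [[−56489, 189150], [−18915, 63306]].

[[−56489, 189150], [−18915, 63306]]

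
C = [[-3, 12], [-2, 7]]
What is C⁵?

[[-483, 1452], [-242, 727]]

tr C = 4 and det C = 3, so the characteristic polynomial is λ² − (4)λ + (3) with roots 1 and 3.
Eigenvectors give P = [[3, 2], [1, 1]] with P⁻¹ = [[1, -2], [-1, 3]], and C = P·diag(1, 3)·P⁻¹.
Then C⁵ = P·diag(1, 243)·P⁻¹ = [[3, 486], [1, 243]] · [[1, -2], [-1, 3]] = [[-483, 1452], [-242, 727]].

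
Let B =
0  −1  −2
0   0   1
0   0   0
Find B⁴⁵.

[[0, 0, 0], [0, 0, 0], [0, 0, 0]]

B is strictly triangular, hence nilpotent: B³ = 0, so B⁴⁵ = 0.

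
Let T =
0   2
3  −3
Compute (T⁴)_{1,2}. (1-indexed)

T² = [[6, −6], [−9, 15]]
T³ = [[−18, 30], [45, −63]]
T⁴ = [[90, −126], [−189, 279]]

−126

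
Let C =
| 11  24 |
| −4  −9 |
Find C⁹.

tr C = 2 and det C = −3, so the characteristic polynomial is λ² − (2)λ + (−3) with roots 3 and −1.
Eigenvectors give P = [[−3, −2], [1, 1]] with P⁻¹ = [[−1, −2], [1, 3]], and C = P·diag(3, −1)·P⁻¹.
Then C⁹ = P·diag(19683, −1)·P⁻¹ = [[−59049, 2], [19683, −1]] · [[−1, −2], [1, 3]] = [[59051, 118104], [−19684, −39369]].

[[59051, 118104], [−19684, −39369]]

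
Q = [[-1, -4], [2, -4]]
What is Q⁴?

Q² = [[-7, 20], [-10, 8]]
Q³ = [[47, -52], [26, 8]]
Q⁴ = [[-151, 20], [-10, -136]]

[[-151, 20], [-10, -136]]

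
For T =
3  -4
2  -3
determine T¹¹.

T² = I (check: tr T = 0 and det T = -1), so T¹¹ = T since 11 is odd.

[[3, -4], [2, -3]]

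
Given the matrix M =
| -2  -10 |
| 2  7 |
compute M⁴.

[[-244, -650], [130, 341]]

tr M = 5 and det M = 6, so the characteristic polynomial is λ² − (5)λ + (6) with roots 2 and 3.
Eigenvectors give P = [[-5, 2], [2, -1]] with P⁻¹ = [[-1, -2], [-2, -5]], and M = P·diag(2, 3)·P⁻¹.
Then M⁴ = P·diag(16, 81)·P⁻¹ = [[-80, 162], [32, -81]] · [[-1, -2], [-2, -5]] = [[-244, -650], [130, 341]].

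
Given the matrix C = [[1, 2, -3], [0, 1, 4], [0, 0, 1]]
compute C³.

[[1, 6, 15], [0, 1, 12], [0, 0, 1]]

C = I + N where N = [[0, 2, -3], [0, 0, 4], [0, 0, 0]] is strictly upper-triangular, so N³ = 0.
(I + N)³ = I + 3·N + 3·N² = [[1, 6, 15], [0, 1, 12], [0, 0, 1]].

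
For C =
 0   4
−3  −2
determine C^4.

C^2 = [[−12, −8], [6, −8]]
C^3 = [[24, −32], [24, 40]]
C^4 = [[96, 160], [−120, 16]]

[[96, 160], [−120, 16]]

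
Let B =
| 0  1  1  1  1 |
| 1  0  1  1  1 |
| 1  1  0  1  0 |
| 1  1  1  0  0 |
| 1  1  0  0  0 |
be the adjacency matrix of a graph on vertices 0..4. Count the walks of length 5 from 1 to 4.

The number of length-5 walks from vertex 1 to vertex 4 is entry (1,4) of B⁵, where B is the adjacency matrix.
B² = [[4, 3, 2, 2, 1], [3, 4, 2, 2, 1], [2, 2, 3, 2, 2], [2, 2, 2, 3, 2], [1, 1, 2, 2, 2]]
B³ = [[8, 9, 9, 9, 7], [9, 8, 9, 9, 7], [9, 9, 6, 7, 4], [9, 9, 7, 6, 4], [7, 7, 4, 4, 2]]
B⁴ = [[34, 33, 26, 26, 17], [33, 34, 26, 26, 17], [26, 26, 25, 24, 18], [26, 26, 24, 25, 18], [17, 17, 18, 18, 14]]
B⁵ = [[102, 103, 93, 93, 67], [103, 102, 93, 93, 67], [93, 93, 76, 77, 52], [93, 93, 77, 76, 52], [67, 67, 52, 52, 34]]

67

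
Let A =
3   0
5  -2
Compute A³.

[[27, 0], [35, -8]]

tr A = 1 and det A = -6, so the characteristic polynomial is λ² − (1)λ + (-6) with roots 3 and -2.
Eigenvectors give P = [[1, 0], [1, -1]] with P⁻¹ = [[1, 0], [1, -1]], and A = P·diag(3, -2)·P⁻¹.
Then A³ = P·diag(27, -8)·P⁻¹ = [[27, 0], [27, 8]] · [[1, 0], [1, -1]] = [[27, 0], [35, -8]].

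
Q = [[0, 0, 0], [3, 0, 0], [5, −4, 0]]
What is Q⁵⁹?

[[0, 0, 0], [0, 0, 0], [0, 0, 0]]

Q is strictly triangular, hence nilpotent: Q³ = 0, so Q⁵⁹ = 0.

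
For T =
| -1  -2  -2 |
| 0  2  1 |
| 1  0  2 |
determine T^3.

T^2 = [[-1, -2, -4], [1, 4, 4], [1, -2, 2]]
T^3 = [[-3, -2, -8], [3, 6, 10], [1, -6, 0]]

[[-3, -2, -8], [3, 6, 10], [1, -6, 0]]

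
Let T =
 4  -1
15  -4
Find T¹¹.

T² = I (check: tr T = 0 and det T = -1), so T¹¹ = T since 11 is odd.

[[4, -1], [15, -4]]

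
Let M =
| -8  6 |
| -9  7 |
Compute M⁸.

tr M = -1 and det M = -2, so the characteristic polynomial is λ² − (-1)λ + (-2) with roots 1 and -2.
Eigenvectors give P = [[-2, 1], [-3, 1]] with P⁻¹ = [[1, -1], [3, -2]], and M = P·diag(1, -2)·P⁻¹.
Then M⁸ = P·diag(1, 256)·P⁻¹ = [[-2, 256], [-3, 256]] · [[1, -1], [3, -2]] = [[766, -510], [765, -509]].

[[766, -510], [765, -509]]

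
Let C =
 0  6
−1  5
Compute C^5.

tr C = 5 and det C = 6, so the characteristic polynomial is λ² − (5)λ + (6) with roots 2 and 3.
Eigenvectors give P = [[3, −2], [1, −1]] with P⁻¹ = [[1, −2], [1, −3]], and C = P·diag(2, 3)·P⁻¹.
Then C^5 = P·diag(32, 243)·P⁻¹ = [[96, −486], [32, −243]] · [[1, −2], [1, −3]] = [[−390, 1266], [−211, 665]].

[[−390, 1266], [−211, 665]]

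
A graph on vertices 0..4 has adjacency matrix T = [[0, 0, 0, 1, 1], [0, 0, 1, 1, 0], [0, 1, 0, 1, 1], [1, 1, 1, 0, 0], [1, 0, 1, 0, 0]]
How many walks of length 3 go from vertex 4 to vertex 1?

2

The number of length-3 walks from vertex 4 to vertex 1 is entry (4,1) of T³, where T is the adjacency matrix.
T² = [[2, 1, 2, 0, 0], [1, 2, 1, 1, 1], [2, 1, 3, 1, 0], [0, 1, 1, 3, 2], [0, 1, 0, 2, 2]]
T³ = [[0, 2, 1, 5, 4], [2, 2, 4, 4, 2], [1, 4, 2, 6, 5], [5, 4, 6, 2, 1], [4, 2, 5, 1, 0]]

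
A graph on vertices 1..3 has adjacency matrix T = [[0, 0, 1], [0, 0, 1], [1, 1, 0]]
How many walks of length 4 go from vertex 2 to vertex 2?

2

The number of length-4 walks from vertex 2 to vertex 2 is entry (2,2) of T^4, where T is the adjacency matrix.
T^2 = [[1, 1, 0], [1, 1, 0], [0, 0, 2]]
T^3 = [[0, 0, 2], [0, 0, 2], [2, 2, 0]]
T^4 = [[2, 2, 0], [2, 2, 0], [0, 0, 4]]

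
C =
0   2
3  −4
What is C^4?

[[132, −224], [−336, 580]]

C^2 = [[6, −8], [−12, 22]]
C^3 = [[−24, 44], [66, −112]]
C^4 = [[132, −224], [−336, 580]]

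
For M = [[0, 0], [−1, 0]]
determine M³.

M is strictly triangular, hence nilpotent: M² = 0, so M³ = 0.

[[0, 0], [0, 0]]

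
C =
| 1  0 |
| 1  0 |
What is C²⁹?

C² = C (a projection; rank 1, trace 1), so C²⁹ = C.

[[1, 0], [1, 0]]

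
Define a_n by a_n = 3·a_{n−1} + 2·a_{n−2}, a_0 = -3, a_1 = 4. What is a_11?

656786

With companion matrix Q = [[3, 2], [1, 0]], [a_n, a_{n−1}]ᵀ = Q·[a_{n−1}, a_{n−2}]ᵀ, so [a_11, a_10]ᵀ = Q¹⁰·[a_1, a_0]ᵀ.
Q¹⁰ = [[283667, 159294], [79647, 44726]], giving [a_11, a_10]ᵀ = [[656786], [184410]].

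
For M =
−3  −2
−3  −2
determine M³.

M² = [[15, 10], [15, 10]]
M³ = [[−75, −50], [−75, −50]]

[[−75, −50], [−75, −50]]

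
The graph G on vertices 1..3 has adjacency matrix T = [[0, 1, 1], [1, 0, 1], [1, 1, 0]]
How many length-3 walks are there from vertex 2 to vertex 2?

The number of length-3 walks from vertex 2 to vertex 2 is entry (2,2) of T³, where T is the adjacency matrix.
T² = [[2, 1, 1], [1, 2, 1], [1, 1, 2]]
T³ = [[2, 3, 3], [3, 2, 3], [3, 3, 2]]

2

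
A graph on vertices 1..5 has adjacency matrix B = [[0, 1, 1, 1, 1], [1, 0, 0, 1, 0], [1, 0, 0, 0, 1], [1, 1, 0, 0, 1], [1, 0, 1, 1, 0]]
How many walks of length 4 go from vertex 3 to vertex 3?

11

The number of length-4 walks from vertex 3 to vertex 3 is entry (3,3) of B⁴, where B is the adjacency matrix.
B² = [[4, 1, 1, 2, 2], [1, 2, 1, 1, 2], [1, 1, 2, 2, 1], [2, 1, 2, 3, 1], [2, 2, 1, 1, 3]]
B³ = [[6, 6, 6, 7, 7], [6, 2, 3, 5, 3], [6, 3, 2, 3, 5], [7, 5, 3, 4, 7], [7, 3, 5, 7, 4]]
B⁴ = [[26, 13, 13, 19, 19], [13, 11, 9, 11, 14], [13, 9, 11, 14, 11], [19, 11, 14, 19, 14], [19, 14, 11, 14, 19]]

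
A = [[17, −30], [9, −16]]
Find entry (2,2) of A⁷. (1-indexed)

tr A = 1 and det A = −2, so the characteristic polynomial is λ² − (1)λ + (−2) with roots −1 and 2.
Eigenvectors give P = [[−5, 2], [−3, 1]] with P⁻¹ = [[1, −2], [3, −5]], and A = P·diag(−1, 2)·P⁻¹.
Then A⁷ = P·diag(−1, 128)·P⁻¹ = [[5, 256], [3, 128]] · [[1, −2], [3, −5]] = [[773, −1290], [387, −646]].

−646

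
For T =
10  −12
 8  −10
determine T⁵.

tr T = 0 and det T = −4, so the characteristic polynomial is λ² − (0)λ + (−4) with roots 2 and −2.
Eigenvectors give P = [[3, 1], [2, 1]] with P⁻¹ = [[1, −1], [−2, 3]], and T = P·diag(2, −2)·P⁻¹.
Then T⁵ = P·diag(32, −32)·P⁻¹ = [[96, −32], [64, −32]] · [[1, −1], [−2, 3]] = [[160, −192], [128, −160]].

[[160, −192], [128, −160]]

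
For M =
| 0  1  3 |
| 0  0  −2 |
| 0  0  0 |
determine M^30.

[[0, 0, 0], [0, 0, 0], [0, 0, 0]]

M is strictly triangular, hence nilpotent: M^3 = 0, so M^30 = 0.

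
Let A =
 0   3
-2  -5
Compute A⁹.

tr A = -5 and det A = 6, so the characteristic polynomial is λ² − (-5)λ + (6) with roots -2 and -3.
Eigenvectors give P = [[-3, -1], [2, 1]] with P⁻¹ = [[-1, -1], [2, 3]], and A = P·diag(-2, -3)·P⁻¹.
Then A⁹ = P·diag(-512, -19683)·P⁻¹ = [[1536, 19683], [-1024, -19683]] · [[-1, -1], [2, 3]] = [[37830, 57513], [-38342, -58025]].

[[37830, 57513], [-38342, -58025]]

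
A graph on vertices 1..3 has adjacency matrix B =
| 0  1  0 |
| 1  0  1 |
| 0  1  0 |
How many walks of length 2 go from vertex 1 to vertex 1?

1

The number of length-2 walks from vertex 1 to vertex 1 is entry (1,1) of B², where B is the adjacency matrix.
B² = [[1, 0, 1], [0, 2, 0], [1, 0, 1]]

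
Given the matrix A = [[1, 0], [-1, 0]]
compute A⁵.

A² = A (a projection; rank 1, trace 1), so A⁵ = A.

[[1, 0], [-1, 0]]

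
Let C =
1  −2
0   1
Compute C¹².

C = I + N where N = [[0, −2], [0, 0]] is strictly upper-triangular, so N² = 0.
(I + N)¹² = I + 12·N = [[1, −24], [0, 1]].

[[1, −24], [0, 1]]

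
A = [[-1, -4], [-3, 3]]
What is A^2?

[[13, -8], [-6, 21]]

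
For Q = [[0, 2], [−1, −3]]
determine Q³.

[[6, 14], [−7, −15]]

tr Q = −3 and det Q = 2, so the characteristic polynomial is λ² − (−3)λ + (2) with roots −2 and −1.
Eigenvectors give P = [[−1, 2], [1, −1]] with P⁻¹ = [[1, 2], [1, 1]], and Q = P·diag(−2, −1)·P⁻¹.
Then Q³ = P·diag(−8, −1)·P⁻¹ = [[8, −2], [−8, 1]] · [[1, 2], [1, 1]] = [[6, 14], [−7, −15]].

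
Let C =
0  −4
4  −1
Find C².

[[−16, 4], [−4, −15]]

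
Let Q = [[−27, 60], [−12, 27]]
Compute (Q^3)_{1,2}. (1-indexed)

tr Q = 0 and det Q = −9, so the characteristic polynomial is λ² − (0)λ + (−9) with roots −3 and 3.
Eigenvectors give P = [[5, 2], [2, 1]] with P⁻¹ = [[1, −2], [−2, 5]], and Q = P·diag(−3, 3)·P⁻¹.
Then Q^3 = P·diag(−27, 27)·P⁻¹ = [[−135, 54], [−54, 27]] · [[1, −2], [−2, 5]] = [[−243, 540], [−108, 243]].

540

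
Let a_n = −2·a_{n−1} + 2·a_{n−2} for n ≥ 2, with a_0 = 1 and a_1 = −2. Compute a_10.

With companion matrix T = [[−2, 2], [1, 0]], [a_n, a_{n−1}]ᵀ = T·[a_{n−1}, a_{n−2}]ᵀ, so [a_10, a_9]ᵀ = T^9·[a_1, a_0]ᵀ.
T^9 = [[−6688, 4896], [2448, −1792]], giving [a_10, a_9]ᵀ = [[18272], [−6688]].

18272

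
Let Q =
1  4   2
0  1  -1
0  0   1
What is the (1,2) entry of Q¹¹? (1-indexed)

44

Q = I + N where N = [[0, 4, 2], [0, 0, -1], [0, 0, 0]] is strictly upper-triangular, so N³ = 0.
(I + N)¹¹ = I + 11·N + 55·N² = [[1, 44, -198], [0, 1, -11], [0, 0, 1]].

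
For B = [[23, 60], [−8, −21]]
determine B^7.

[[13127, 32820], [−4376, −10941]]

tr B = 2 and det B = −3, so the characteristic polynomial is λ² − (2)λ + (−3) with roots −1 and 3.
Eigenvectors give P = [[−5, −3], [2, 1]] with P⁻¹ = [[1, 3], [−2, −5]], and B = P·diag(−1, 3)·P⁻¹.
Then B^7 = P·diag(−1, 2187)·P⁻¹ = [[5, −6561], [−2, 2187]] · [[1, 3], [−2, −5]] = [[13127, 32820], [−4376, −10941]].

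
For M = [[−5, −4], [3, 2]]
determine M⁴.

[[61, 60], [−45, −44]]

tr M = −3 and det M = 2, so the characteristic polynomial is λ² − (−3)λ + (2) with roots −2 and −1.
Eigenvectors give P = [[4, −1], [−3, 1]] with P⁻¹ = [[1, 1], [3, 4]], and M = P·diag(−2, −1)·P⁻¹.
Then M⁴ = P·diag(16, 1)·P⁻¹ = [[64, −1], [−48, 1]] · [[1, 1], [3, 4]] = [[61, 60], [−45, −44]].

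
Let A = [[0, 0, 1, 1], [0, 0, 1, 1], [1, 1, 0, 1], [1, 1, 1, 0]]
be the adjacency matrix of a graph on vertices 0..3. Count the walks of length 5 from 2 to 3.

33

The number of length-5 walks from vertex 2 to vertex 3 is entry (2,3) of A⁵, where A is the adjacency matrix.
A² = [[2, 2, 1, 1], [2, 2, 1, 1], [1, 1, 3, 2], [1, 1, 2, 3]]
A³ = [[2, 2, 5, 5], [2, 2, 5, 5], [5, 5, 4, 5], [5, 5, 5, 4]]
A⁴ = [[10, 10, 9, 9], [10, 10, 9, 9], [9, 9, 15, 14], [9, 9, 14, 15]]
A⁵ = [[18, 18, 29, 29], [18, 18, 29, 29], [29, 29, 32, 33], [29, 29, 33, 32]]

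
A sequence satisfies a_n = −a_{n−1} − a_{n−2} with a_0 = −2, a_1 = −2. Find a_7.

With companion matrix A = [[−1, −1], [1, 0]], [a_n, a_{n−1}]ᵀ = A·[a_{n−1}, a_{n−2}]ᵀ, so [a_7, a_6]ᵀ = A^6·[a_1, a_0]ᵀ.
A^6 = [[1, 0], [0, 1]], giving [a_7, a_6]ᵀ = [[−2], [−2]].

−2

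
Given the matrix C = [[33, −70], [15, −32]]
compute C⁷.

tr C = 1 and det C = −6, so the characteristic polynomial is λ² − (1)λ + (−6) with roots −2 and 3.
Eigenvectors give P = [[−2, 7], [−1, 3]] with P⁻¹ = [[3, −7], [1, −2]], and C = P·diag(−2, 3)·P⁻¹.
Then C⁷ = P·diag(−128, 2187)·P⁻¹ = [[256, 15309], [128, 6561]] · [[3, −7], [1, −2]] = [[16077, −32410], [6945, −14018]].

[[16077, −32410], [6945, −14018]]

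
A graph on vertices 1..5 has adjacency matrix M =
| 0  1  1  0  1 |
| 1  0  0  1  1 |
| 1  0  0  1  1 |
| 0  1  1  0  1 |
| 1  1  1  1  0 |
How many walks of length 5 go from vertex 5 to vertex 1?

The number of length-5 walks from vertex 5 to vertex 1 is entry (5,1) of M⁵, where M is the adjacency matrix.
M² = [[3, 1, 1, 3, 2], [1, 3, 3, 1, 2], [1, 3, 3, 1, 2], [3, 1, 1, 3, 2], [2, 2, 2, 2, 4]]
M³ = [[4, 8, 8, 4, 8], [8, 4, 4, 8, 8], [8, 4, 4, 8, 8], [4, 8, 8, 4, 8], [8, 8, 8, 8, 8]]
M⁴ = [[24, 16, 16, 24, 24], [16, 24, 24, 16, 24], [16, 24, 24, 16, 24], [24, 16, 16, 24, 24], [24, 24, 24, 24, 32]]
M⁵ = [[56, 72, 72, 56, 80], [72, 56, 56, 72, 80], [72, 56, 56, 72, 80], [56, 72, 72, 56, 80], [80, 80, 80, 80, 96]]

80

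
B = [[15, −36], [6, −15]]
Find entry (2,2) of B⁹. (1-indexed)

tr B = 0 and det B = −9, so the characteristic polynomial is λ² − (0)λ + (−9) with roots 3 and −3.
Eigenvectors give P = [[−3, 2], [−1, 1]] with P⁻¹ = [[−1, 2], [−1, 3]], and B = P·diag(3, −3)·P⁻¹.
Then B⁹ = P·diag(19683, −19683)·P⁻¹ = [[−59049, −39366], [−19683, −19683]] · [[−1, 2], [−1, 3]] = [[98415, −236196], [39366, −98415]].

−98415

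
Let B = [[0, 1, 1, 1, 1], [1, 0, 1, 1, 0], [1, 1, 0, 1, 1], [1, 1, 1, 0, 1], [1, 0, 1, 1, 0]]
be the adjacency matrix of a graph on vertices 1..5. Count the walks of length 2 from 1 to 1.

4

The number of length-2 walks from vertex 1 to vertex 1 is entry (1,1) of B², where B is the adjacency matrix.
B² = [[4, 2, 3, 3, 2], [2, 3, 2, 2, 3], [3, 2, 4, 3, 2], [3, 2, 3, 4, 2], [2, 3, 2, 2, 3]]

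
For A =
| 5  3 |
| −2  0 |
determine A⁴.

[[211, 195], [−130, −114]]

tr A = 5 and det A = 6, so the characteristic polynomial is λ² − (5)λ + (6) with roots 3 and 2.
Eigenvectors give P = [[3, 1], [−2, −1]] with P⁻¹ = [[1, 1], [−2, −3]], and A = P·diag(3, 2)·P⁻¹.
Then A⁴ = P·diag(81, 16)·P⁻¹ = [[243, 16], [−162, −16]] · [[1, 1], [−2, −3]] = [[211, 195], [−130, −114]].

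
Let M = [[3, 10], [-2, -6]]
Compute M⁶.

[[-251, -630], [126, 316]]

tr M = -3 and det M = 2, so the characteristic polynomial is λ² − (-3)λ + (2) with roots -2 and -1.
Eigenvectors give P = [[2, -5], [-1, 2]] with P⁻¹ = [[-2, -5], [-1, -2]], and M = P·diag(-2, -1)·P⁻¹.
Then M⁶ = P·diag(64, 1)·P⁻¹ = [[128, -5], [-64, 2]] · [[-2, -5], [-1, -2]] = [[-251, -630], [126, 316]].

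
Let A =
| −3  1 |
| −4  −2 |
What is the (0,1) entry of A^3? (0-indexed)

A^2 = [[5, −5], [20, 0]]
A^3 = [[5, 15], [−60, 20]]

15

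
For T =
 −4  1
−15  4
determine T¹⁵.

T² = I (check: tr T = 0 and det T = −1), so T¹⁵ = T since 15 is odd.

[[−4, 1], [−15, 4]]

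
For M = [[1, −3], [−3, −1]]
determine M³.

[[10, −30], [−30, −10]]

M² = [[10, 0], [0, 10]]
M³ = [[10, −30], [−30, −10]]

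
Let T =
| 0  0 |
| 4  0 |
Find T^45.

T is strictly triangular, hence nilpotent: T^2 = 0, so T^45 = 0.

[[0, 0], [0, 0]]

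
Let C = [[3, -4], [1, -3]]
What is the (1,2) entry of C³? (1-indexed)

-20

C² = [[5, 0], [0, 5]]
C³ = [[15, -20], [5, -15]]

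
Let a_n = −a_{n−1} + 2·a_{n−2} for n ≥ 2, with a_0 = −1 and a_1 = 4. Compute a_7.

214

With companion matrix M = [[−1, 2], [1, 0]], [a_n, a_{n−1}]ᵀ = M·[a_{n−1}, a_{n−2}]ᵀ, so [a_7, a_6]ᵀ = M⁶·[a_1, a_0]ᵀ.
M⁶ = [[43, −42], [−21, 22]], giving [a_7, a_6]ᵀ = [[214], [−106]].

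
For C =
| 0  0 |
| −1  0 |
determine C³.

[[0, 0], [0, 0]]

C is strictly triangular, hence nilpotent: C² = 0, so C³ = 0.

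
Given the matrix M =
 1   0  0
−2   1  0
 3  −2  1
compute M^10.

M = I + N where N = [[0, 0, 0], [−2, 0, 0], [3, −2, 0]] is strictly lower-triangular, so N^3 = 0.
(I + N)^10 = I + 10·N + 45·N^2 = [[1, 0, 0], [−20, 1, 0], [210, −20, 1]].

[[1, 0, 0], [−20, 1, 0], [210, −20, 1]]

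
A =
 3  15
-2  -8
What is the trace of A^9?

-20195

tr A = -5 and det A = 6, so the characteristic polynomial is λ² − (-5)λ + (6) with roots -2 and -3.
Eigenvectors give P = [[-3, -5], [1, 2]] with P⁻¹ = [[-2, -5], [1, 3]], and A = P·diag(-2, -3)·P⁻¹.
Then A^9 = P·diag(-512, -19683)·P⁻¹ = [[1536, 98415], [-512, -39366]] · [[-2, -5], [1, 3]] = [[95343, 287565], [-38342, -115538]].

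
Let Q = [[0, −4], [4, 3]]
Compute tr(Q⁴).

Q² = [[−16, −12], [12, −7]]
Q³ = [[−48, 28], [−28, −69]]
Q⁴ = [[112, 276], [−276, −95]]

17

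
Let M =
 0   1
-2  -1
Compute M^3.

[[2, -1], [2, 3]]

M^2 = [[-2, -1], [2, -1]]
M^3 = [[2, -1], [2, 3]]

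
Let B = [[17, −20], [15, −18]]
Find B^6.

[[−1931, 2660], [−1995, 2724]]

tr B = −1 and det B = −6, so the characteristic polynomial is λ² − (−1)λ + (−6) with roots −3 and 2.
Eigenvectors give P = [[1, 4], [1, 3]] with P⁻¹ = [[−3, 4], [1, −1]], and B = P·diag(−3, 2)·P⁻¹.
Then B^6 = P·diag(729, 64)·P⁻¹ = [[729, 256], [729, 192]] · [[−3, 4], [1, −1]] = [[−1931, 2660], [−1995, 2724]].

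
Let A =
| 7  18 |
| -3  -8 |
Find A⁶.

[[-125, -378], [63, 190]]

tr A = -1 and det A = -2, so the characteristic polynomial is λ² − (-1)λ + (-2) with roots -2 and 1.
Eigenvectors give P = [[-2, -3], [1, 1]] with P⁻¹ = [[1, 3], [-1, -2]], and A = P·diag(-2, 1)·P⁻¹.
Then A⁶ = P·diag(64, 1)·P⁻¹ = [[-128, -3], [64, 1]] · [[1, 3], [-1, -2]] = [[-125, -378], [63, 190]].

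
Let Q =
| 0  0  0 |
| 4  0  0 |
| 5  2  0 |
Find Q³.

[[0, 0, 0], [0, 0, 0], [0, 0, 0]]

Q is strictly triangular, hence nilpotent: Q³ = 0, so Q³ = 0.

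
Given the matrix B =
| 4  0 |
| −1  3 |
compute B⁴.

B² = [[16, 0], [−7, 9]]
B³ = [[64, 0], [−37, 27]]
B⁴ = [[256, 0], [−175, 81]]

[[256, 0], [−175, 81]]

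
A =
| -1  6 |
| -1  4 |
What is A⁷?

[[-253, 762], [-127, 382]]

tr A = 3 and det A = 2, so the characteristic polynomial is λ² − (3)λ + (2) with roots 2 and 1.
Eigenvectors give P = [[2, 3], [1, 1]] with P⁻¹ = [[-1, 3], [1, -2]], and A = P·diag(2, 1)·P⁻¹.
Then A⁷ = P·diag(128, 1)·P⁻¹ = [[256, 3], [128, 1]] · [[-1, 3], [1, -2]] = [[-253, 762], [-127, 382]].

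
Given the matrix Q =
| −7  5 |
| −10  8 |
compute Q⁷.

[[−2443, 2315], [−4630, 4502]]

tr Q = 1 and det Q = −6, so the characteristic polynomial is λ² − (1)λ + (−6) with roots −2 and 3.
Eigenvectors give P = [[1, 1], [1, 2]] with P⁻¹ = [[2, −1], [−1, 1]], and Q = P·diag(−2, 3)·P⁻¹.
Then Q⁷ = P·diag(−128, 2187)·P⁻¹ = [[−128, 2187], [−128, 4374]] · [[2, −1], [−1, 1]] = [[−2443, 2315], [−4630, 4502]].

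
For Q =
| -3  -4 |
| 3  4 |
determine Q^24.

[[-3, -4], [3, 4]]

Q² = Q (a projection; rank 1, trace 1), so Q^24 = Q.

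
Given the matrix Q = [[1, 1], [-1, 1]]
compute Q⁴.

[[-4, 0], [0, -4]]

Q² = [[0, 2], [-2, 0]]
Q³ = [[-2, 2], [-2, -2]]
Q⁴ = [[-4, 0], [0, -4]]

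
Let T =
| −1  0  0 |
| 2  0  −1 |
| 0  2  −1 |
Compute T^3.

[[−1, 0, 0], [−2, 2, 1], [−8, −2, 3]]

T^2 = [[1, 0, 0], [−2, −2, 1], [4, −2, −1]]
T^3 = [[−1, 0, 0], [−2, 2, 1], [−8, −2, 3]]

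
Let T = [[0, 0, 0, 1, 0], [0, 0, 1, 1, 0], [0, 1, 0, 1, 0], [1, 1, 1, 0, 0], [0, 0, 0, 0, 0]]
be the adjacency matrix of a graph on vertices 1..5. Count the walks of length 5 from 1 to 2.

The number of length-5 walks from vertex 1 to vertex 2 is entry (1,2) of T⁵, where T is the adjacency matrix.
T² = [[1, 1, 1, 0, 0], [1, 2, 1, 1, 0], [1, 1, 2, 1, 0], [0, 1, 1, 3, 0], [0, 0, 0, 0, 0]]
T³ = [[0, 1, 1, 3, 0], [1, 2, 3, 4, 0], [1, 3, 2, 4, 0], [3, 4, 4, 2, 0], [0, 0, 0, 0, 0]]
T⁴ = [[3, 4, 4, 2, 0], [4, 7, 6, 6, 0], [4, 6, 7, 6, 0], [2, 6, 6, 11, 0], [0, 0, 0, 0, 0]]
T⁵ = [[2, 6, 6, 11, 0], [6, 12, 13, 17, 0], [6, 13, 12, 17, 0], [11, 17, 17, 14, 0], [0, 0, 0, 0, 0]]

6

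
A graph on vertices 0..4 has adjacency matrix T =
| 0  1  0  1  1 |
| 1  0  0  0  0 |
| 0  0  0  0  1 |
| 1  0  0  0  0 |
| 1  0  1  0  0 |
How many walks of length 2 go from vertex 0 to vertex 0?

The number of length-2 walks from vertex 0 to vertex 0 is entry (0,0) of T², where T is the adjacency matrix.
T² = [[3, 0, 1, 0, 0], [0, 1, 0, 1, 1], [1, 0, 1, 0, 0], [0, 1, 0, 1, 1], [0, 1, 0, 1, 2]]

3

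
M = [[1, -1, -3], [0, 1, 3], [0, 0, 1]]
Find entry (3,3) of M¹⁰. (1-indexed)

M = I + N where N = [[0, -1, -3], [0, 0, 3], [0, 0, 0]] is strictly upper-triangular, so N³ = 0.
(I + N)¹⁰ = I + 10·N + 45·N² = [[1, -10, -165], [0, 1, 30], [0, 0, 1]].

1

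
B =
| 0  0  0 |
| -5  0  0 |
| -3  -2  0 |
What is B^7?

[[0, 0, 0], [0, 0, 0], [0, 0, 0]]

B is strictly triangular, hence nilpotent: B^3 = 0, so B^7 = 0.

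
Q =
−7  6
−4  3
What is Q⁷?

[[−6559, 6558], [−4372, 4371]]

tr Q = −4 and det Q = 3, so the characteristic polynomial is λ² − (−4)λ + (3) with roots −3 and −1.
Eigenvectors give P = [[3, 1], [2, 1]] with P⁻¹ = [[1, −1], [−2, 3]], and Q = P·diag(−3, −1)·P⁻¹.
Then Q⁷ = P·diag(−2187, −1)·P⁻¹ = [[−6561, −1], [−4374, −1]] · [[1, −1], [−2, 3]] = [[−6559, 6558], [−4372, 4371]].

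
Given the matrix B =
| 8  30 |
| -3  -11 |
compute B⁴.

tr B = -3 and det B = 2, so the characteristic polynomial is λ² − (-3)λ + (2) with roots -1 and -2.
Eigenvectors give P = [[10, -3], [-3, 1]] with P⁻¹ = [[1, 3], [3, 10]], and B = P·diag(-1, -2)·P⁻¹.
Then B⁴ = P·diag(1, 16)·P⁻¹ = [[10, -48], [-3, 16]] · [[1, 3], [3, 10]] = [[-134, -450], [45, 151]].

[[-134, -450], [45, 151]]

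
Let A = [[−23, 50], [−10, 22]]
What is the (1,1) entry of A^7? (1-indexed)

tr A = −1 and det A = −6, so the characteristic polynomial is λ² − (−1)λ + (−6) with roots −3 and 2.
Eigenvectors give P = [[5, 2], [2, 1]] with P⁻¹ = [[1, −2], [−2, 5]], and A = P·diag(−3, 2)·P⁻¹.
Then A^7 = P·diag(−2187, 128)·P⁻¹ = [[−10935, 256], [−4374, 128]] · [[1, −2], [−2, 5]] = [[−11447, 23150], [−4630, 9388]].

−11447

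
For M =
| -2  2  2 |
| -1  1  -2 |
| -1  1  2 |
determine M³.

M² = [[0, 0, -4], [3, -3, -8], [-1, 1, 0]]
M³ = [[4, -4, -8], [5, -5, -4], [1, -1, -4]]

[[4, -4, -8], [5, -5, -4], [1, -1, -4]]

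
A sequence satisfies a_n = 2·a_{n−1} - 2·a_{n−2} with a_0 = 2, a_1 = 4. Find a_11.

0

With companion matrix T = [[2, -2], [1, 0]], [a_n, a_{n−1}]ᵀ = T·[a_{n−1}, a_{n−2}]ᵀ, so [a_11, a_10]ᵀ = T¹⁰·[a_1, a_0]ᵀ.
T¹⁰ = [[32, -64], [32, -32]], giving [a_11, a_10]ᵀ = [[0], [64]].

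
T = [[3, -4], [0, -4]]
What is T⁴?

[[81, 100], [0, 256]]

T² = [[9, 4], [0, 16]]
T³ = [[27, -52], [0, -64]]
T⁴ = [[81, 100], [0, 256]]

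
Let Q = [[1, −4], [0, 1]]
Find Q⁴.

[[1, −16], [0, 1]]

Q² = [[1, −8], [0, 1]]
Q³ = [[1, −12], [0, 1]]
Q⁴ = [[1, −16], [0, 1]]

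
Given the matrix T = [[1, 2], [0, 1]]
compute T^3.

T = I + N where N = [[0, 2], [0, 0]] is strictly upper-triangular, so N^2 = 0.
(I + N)^3 = I + 3·N = [[1, 6], [0, 1]].

[[1, 6], [0, 1]]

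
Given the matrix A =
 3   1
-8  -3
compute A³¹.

A² = I (check: tr A = 0 and det A = -1), so A³¹ = A since 31 is odd.

[[3, 1], [-8, -3]]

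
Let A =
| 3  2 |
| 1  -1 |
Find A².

[[11, 4], [2, 3]]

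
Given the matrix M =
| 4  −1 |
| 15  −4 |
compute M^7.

M² = I (check: tr M = 0 and det M = −1), so M^7 = M since 7 is odd.

[[4, −1], [15, −4]]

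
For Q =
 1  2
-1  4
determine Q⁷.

tr Q = 5 and det Q = 6, so the characteristic polynomial is λ² − (5)λ + (6) with roots 2 and 3.
Eigenvectors give P = [[2, 1], [1, 1]] with P⁻¹ = [[1, -1], [-1, 2]], and Q = P·diag(2, 3)·P⁻¹.
Then Q⁷ = P·diag(128, 2187)·P⁻¹ = [[256, 2187], [128, 2187]] · [[1, -1], [-1, 2]] = [[-1931, 4118], [-2059, 4246]].

[[-1931, 4118], [-2059, 4246]]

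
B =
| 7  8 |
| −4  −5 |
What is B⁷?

[[4375, 4376], [−2188, −2189]]

tr B = 2 and det B = −3, so the characteristic polynomial is λ² − (2)λ + (−3) with roots −1 and 3.
Eigenvectors give P = [[−1, −2], [1, 1]] with P⁻¹ = [[1, 2], [−1, −1]], and B = P·diag(−1, 3)·P⁻¹.
Then B⁷ = P·diag(−1, 2187)·P⁻¹ = [[1, −4374], [−1, 2187]] · [[1, 2], [−1, −1]] = [[4375, 4376], [−2188, −2189]].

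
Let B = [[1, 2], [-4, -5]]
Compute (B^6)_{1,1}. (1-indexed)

tr B = -4 and det B = 3, so the characteristic polynomial is λ² − (-4)λ + (3) with roots -3 and -1.
Eigenvectors give P = [[1, -1], [-2, 1]] with P⁻¹ = [[-1, -1], [-2, -1]], and B = P·diag(-3, -1)·P⁻¹.
Then B^6 = P·diag(729, 1)·P⁻¹ = [[729, -1], [-1458, 1]] · [[-1, -1], [-2, -1]] = [[-727, -728], [1456, 1457]].

-727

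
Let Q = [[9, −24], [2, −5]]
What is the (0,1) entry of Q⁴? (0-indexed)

tr Q = 4 and det Q = 3, so the characteristic polynomial is λ² − (4)λ + (3) with roots 3 and 1.
Eigenvectors give P = [[4, 3], [1, 1]] with P⁻¹ = [[1, −3], [−1, 4]], and Q = P·diag(3, 1)·P⁻¹.
Then Q⁴ = P·diag(81, 1)·P⁻¹ = [[324, 3], [81, 1]] · [[1, −3], [−1, 4]] = [[321, −960], [80, −239]].

−960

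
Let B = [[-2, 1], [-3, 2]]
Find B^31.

B² = I (check: tr B = 0 and det B = -1), so B^31 = B since 31 is odd.

[[-2, 1], [-3, 2]]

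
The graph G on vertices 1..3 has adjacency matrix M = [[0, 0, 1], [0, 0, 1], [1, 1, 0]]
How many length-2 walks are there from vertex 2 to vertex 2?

1

The number of length-2 walks from vertex 2 to vertex 2 is entry (2,2) of M², where M is the adjacency matrix.
M² = [[1, 1, 0], [1, 1, 0], [0, 0, 2]]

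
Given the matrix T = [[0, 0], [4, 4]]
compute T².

[[0, 0], [16, 16]]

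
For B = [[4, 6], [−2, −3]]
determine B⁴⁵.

[[4, 6], [−2, −3]]

B² = B (a projection; rank 1, trace 1), so B⁴⁵ = B.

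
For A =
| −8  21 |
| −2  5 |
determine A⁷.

[[−890, 2667], [−254, 761]]

tr A = −3 and det A = 2, so the characteristic polynomial is λ² − (−3)λ + (2) with roots −1 and −2.
Eigenvectors give P = [[−3, 7], [−1, 2]] with P⁻¹ = [[2, −7], [1, −3]], and A = P·diag(−1, −2)·P⁻¹.
Then A⁷ = P·diag(−1, −128)·P⁻¹ = [[3, −896], [1, −256]] · [[2, −7], [1, −3]] = [[−890, 2667], [−254, 761]].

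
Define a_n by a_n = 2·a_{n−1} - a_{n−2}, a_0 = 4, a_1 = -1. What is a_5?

With companion matrix C = [[2, -1], [1, 0]], [a_n, a_{n−1}]ᵀ = C·[a_{n−1}, a_{n−2}]ᵀ, so [a_5, a_4]ᵀ = C^4·[a_1, a_0]ᵀ.
C^4 = [[5, -4], [4, -3]], giving [a_5, a_4]ᵀ = [[-21], [-16]].

-21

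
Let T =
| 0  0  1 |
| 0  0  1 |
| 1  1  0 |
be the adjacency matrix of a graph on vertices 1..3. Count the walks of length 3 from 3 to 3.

0

The number of length-3 walks from vertex 3 to vertex 3 is entry (3,3) of T^3, where T is the adjacency matrix.
T^2 = [[1, 1, 0], [1, 1, 0], [0, 0, 2]]
T^3 = [[0, 0, 2], [0, 0, 2], [2, 2, 0]]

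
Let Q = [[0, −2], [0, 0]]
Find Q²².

Q is strictly triangular, hence nilpotent: Q² = 0, so Q²² = 0.

[[0, 0], [0, 0]]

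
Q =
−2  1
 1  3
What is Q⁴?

Q² = [[5, 1], [1, 10]]
Q³ = [[−9, 8], [8, 31]]
Q⁴ = [[26, 15], [15, 101]]

[[26, 15], [15, 101]]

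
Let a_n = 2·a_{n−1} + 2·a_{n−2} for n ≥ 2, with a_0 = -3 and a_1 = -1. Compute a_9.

-7824

With companion matrix M = [[2, 2], [1, 0]], [a_n, a_{n−1}]ᵀ = M·[a_{n−1}, a_{n−2}]ᵀ, so [a_9, a_8]ᵀ = M^8·[a_1, a_0]ᵀ.
M^8 = [[2448, 1792], [896, 656]], giving [a_9, a_8]ᵀ = [[-7824], [-2864]].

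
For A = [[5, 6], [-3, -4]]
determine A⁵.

tr A = 1 and det A = -2, so the characteristic polynomial is λ² − (1)λ + (-2) with roots -1 and 2.
Eigenvectors give P = [[-1, 2], [1, -1]] with P⁻¹ = [[1, 2], [1, 1]], and A = P·diag(-1, 2)·P⁻¹.
Then A⁵ = P·diag(-1, 32)·P⁻¹ = [[1, 64], [-1, -32]] · [[1, 2], [1, 1]] = [[65, 66], [-33, -34]].

[[65, 66], [-33, -34]]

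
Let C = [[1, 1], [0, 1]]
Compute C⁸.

C = I + N where N = [[0, 1], [0, 0]] is strictly upper-triangular, so N² = 0.
(I + N)⁸ = I + 8·N = [[1, 8], [0, 1]].

[[1, 8], [0, 1]]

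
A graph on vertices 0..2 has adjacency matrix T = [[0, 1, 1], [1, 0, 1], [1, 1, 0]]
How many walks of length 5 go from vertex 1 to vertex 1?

10

The number of length-5 walks from vertex 1 to vertex 1 is entry (1,1) of T⁵, where T is the adjacency matrix.
T² = [[2, 1, 1], [1, 2, 1], [1, 1, 2]]
T³ = [[2, 3, 3], [3, 2, 3], [3, 3, 2]]
T⁴ = [[6, 5, 5], [5, 6, 5], [5, 5, 6]]
T⁵ = [[10, 11, 11], [11, 10, 11], [11, 11, 10]]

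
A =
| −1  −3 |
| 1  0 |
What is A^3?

[[5, 6], [−2, 3]]

A^2 = [[−2, 3], [−1, −3]]
A^3 = [[5, 6], [−2, 3]]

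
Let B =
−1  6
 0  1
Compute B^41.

[[−1, 6], [0, 1]]

B² = I (check: tr B = 0 and det B = −1), so B^41 = B since 41 is odd.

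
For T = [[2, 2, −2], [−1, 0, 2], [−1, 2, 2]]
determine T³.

[[12, 0, −16], [−16, 4, 24], [−24, 8, 36]]

T² = [[4, 0, −4], [−4, 2, 6], [−6, 2, 10]]
T³ = [[12, 0, −16], [−16, 4, 24], [−24, 8, 36]]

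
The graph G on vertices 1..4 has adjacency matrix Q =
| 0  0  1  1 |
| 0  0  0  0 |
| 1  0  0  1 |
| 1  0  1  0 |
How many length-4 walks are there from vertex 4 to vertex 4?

The number of length-4 walks from vertex 4 to vertex 4 is entry (4,4) of Q⁴, where Q is the adjacency matrix.
Q² = [[2, 0, 1, 1], [0, 0, 0, 0], [1, 0, 2, 1], [1, 0, 1, 2]]
Q³ = [[2, 0, 3, 3], [0, 0, 0, 0], [3, 0, 2, 3], [3, 0, 3, 2]]
Q⁴ = [[6, 0, 5, 5], [0, 0, 0, 0], [5, 0, 6, 5], [5, 0, 5, 6]]

6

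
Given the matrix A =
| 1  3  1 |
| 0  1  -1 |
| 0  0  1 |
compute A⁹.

[[1, 27, -99], [0, 1, -9], [0, 0, 1]]

A = I + N where N = [[0, 3, 1], [0, 0, -1], [0, 0, 0]] is strictly upper-triangular, so N³ = 0.
(I + N)⁹ = I + 9·N + 36·N² = [[1, 27, -99], [0, 1, -9], [0, 0, 1]].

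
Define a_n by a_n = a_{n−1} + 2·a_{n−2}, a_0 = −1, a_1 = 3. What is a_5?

With companion matrix B = [[1, 2], [1, 0]], [a_n, a_{n−1}]ᵀ = B·[a_{n−1}, a_{n−2}]ᵀ, so [a_5, a_4]ᵀ = B⁴·[a_1, a_0]ᵀ.
B⁴ = [[11, 10], [5, 6]], giving [a_5, a_4]ᵀ = [[23], [9]].

23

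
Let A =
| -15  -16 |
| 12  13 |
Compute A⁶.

[[2913, 2912], [-2184, -2183]]

tr A = -2 and det A = -3, so the characteristic polynomial is λ² − (-2)λ + (-3) with roots -3 and 1.
Eigenvectors give P = [[4, 1], [-3, -1]] with P⁻¹ = [[1, 1], [-3, -4]], and A = P·diag(-3, 1)·P⁻¹.
Then A⁶ = P·diag(729, 1)·P⁻¹ = [[2916, 1], [-2187, -1]] · [[1, 1], [-3, -4]] = [[2913, 2912], [-2184, -2183]].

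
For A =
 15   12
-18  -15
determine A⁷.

tr A = 0 and det A = -9, so the characteristic polynomial is λ² − (0)λ + (-9) with roots 3 and -3.
Eigenvectors give P = [[-1, -2], [1, 3]] with P⁻¹ = [[-3, -2], [1, 1]], and A = P·diag(3, -3)·P⁻¹.
Then A⁷ = P·diag(2187, -2187)·P⁻¹ = [[-2187, 4374], [2187, -6561]] · [[-3, -2], [1, 1]] = [[10935, 8748], [-13122, -10935]].

[[10935, 8748], [-13122, -10935]]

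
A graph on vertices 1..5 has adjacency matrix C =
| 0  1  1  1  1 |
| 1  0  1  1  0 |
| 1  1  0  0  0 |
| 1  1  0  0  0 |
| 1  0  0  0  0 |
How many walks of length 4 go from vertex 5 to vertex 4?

The number of length-4 walks from vertex 5 to vertex 4 is entry (5,4) of C^4, where C is the adjacency matrix.
C^2 = [[4, 2, 1, 1, 0], [2, 3, 1, 1, 1], [1, 1, 2, 2, 1], [1, 1, 2, 2, 1], [0, 1, 1, 1, 1]]
C^3 = [[4, 6, 6, 6, 4], [6, 4, 5, 5, 2], [6, 5, 2, 2, 1], [6, 5, 2, 2, 1], [4, 2, 1, 1, 0]]
C^4 = [[22, 16, 10, 10, 4], [16, 16, 10, 10, 6], [10, 10, 11, 11, 6], [10, 10, 11, 11, 6], [4, 6, 6, 6, 4]]

6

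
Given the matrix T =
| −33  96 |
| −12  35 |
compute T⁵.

tr T = 2 and det T = −3, so the characteristic polynomial is λ² − (2)λ + (−3) with roots −1 and 3.
Eigenvectors give P = [[3, −8], [1, −3]] with P⁻¹ = [[3, −8], [1, −3]], and T = P·diag(−1, 3)·P⁻¹.
Then T⁵ = P·diag(−1, 243)·P⁻¹ = [[−3, −1944], [−1, −729]] · [[3, −8], [1, −3]] = [[−1953, 5856], [−732, 2195]].

[[−1953, 5856], [−732, 2195]]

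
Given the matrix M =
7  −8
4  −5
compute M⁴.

tr M = 2 and det M = −3, so the characteristic polynomial is λ² − (2)λ + (−3) with roots 3 and −1.
Eigenvectors give P = [[−2, 1], [−1, 1]] with P⁻¹ = [[−1, 1], [−1, 2]], and M = P·diag(3, −1)·P⁻¹.
Then M⁴ = P·diag(81, 1)·P⁻¹ = [[−162, 1], [−81, 1]] · [[−1, 1], [−1, 2]] = [[161, −160], [80, −79]].

[[161, −160], [80, −79]]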